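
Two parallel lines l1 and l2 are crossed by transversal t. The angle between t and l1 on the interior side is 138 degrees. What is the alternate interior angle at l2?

Alternate interior angles are equal: 138 degrees.

138 degrees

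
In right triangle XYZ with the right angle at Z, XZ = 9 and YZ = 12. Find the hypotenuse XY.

XY = sqrt(9^2 + 12^2) = sqrt(225) = 15

15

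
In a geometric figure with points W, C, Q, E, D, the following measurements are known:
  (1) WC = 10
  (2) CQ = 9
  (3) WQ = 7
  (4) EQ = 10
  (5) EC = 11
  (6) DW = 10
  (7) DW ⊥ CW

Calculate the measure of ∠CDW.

Step 1: By the law of cosines on triangle DWC: DC² = 10² + 10² − 2·10·10·cos(90°) = 200, so DC = 10·√2.
Step 2: By the inverse law of cosines on triangle CDW: cos(∠CDW) = ((10·√2)² + 10² − 10²) / (2·10·√2·10) = 200/282.84 = 0.7071, so ∠CDW = 45°.

Therefore, the measure of angle ∠CDW = 45°.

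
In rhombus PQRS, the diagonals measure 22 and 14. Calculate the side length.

In a rhombus, the diagonals bisect each other perpendicularly, creating four congruent right triangles.
Each triangle has legs 11 (half of 22) and 7 (half of 14).
The hypotenuse of each right triangle is a side of the rhombus:
side = sqrt(11^2 + 7^2) = sqrt(170)

sqrt(170)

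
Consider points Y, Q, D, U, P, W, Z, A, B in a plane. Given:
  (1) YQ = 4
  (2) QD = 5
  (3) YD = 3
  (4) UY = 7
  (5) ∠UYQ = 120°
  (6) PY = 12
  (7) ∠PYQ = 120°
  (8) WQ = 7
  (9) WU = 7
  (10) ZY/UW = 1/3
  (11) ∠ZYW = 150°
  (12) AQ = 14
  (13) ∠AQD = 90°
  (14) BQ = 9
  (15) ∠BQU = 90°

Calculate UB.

Step 1: By the law of cosines on triangle UYQ: UQ² = 7² + 4² − 2·7·4·cos(120°) = 93, so UQ = √93.
Step 2: By the law of cosines on triangle UQB: UB² = √93² + 9² − 2·√93·9·cos(90°) = 174, so UB = √174.

Therefore, the length of UB = √174.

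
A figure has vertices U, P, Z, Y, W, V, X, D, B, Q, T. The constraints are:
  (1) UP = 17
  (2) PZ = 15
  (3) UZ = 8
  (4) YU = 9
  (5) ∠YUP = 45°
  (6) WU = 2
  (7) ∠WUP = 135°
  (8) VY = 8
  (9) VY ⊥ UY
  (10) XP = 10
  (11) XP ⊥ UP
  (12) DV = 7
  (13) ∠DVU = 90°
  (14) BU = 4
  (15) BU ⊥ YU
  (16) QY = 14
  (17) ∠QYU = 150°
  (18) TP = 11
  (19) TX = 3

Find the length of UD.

Step 1: By the law of cosines on triangle UYV: UV² = 9² + 8² − 2·9·8·cos(90°) = 145, so UV = √145.
Step 2: By the law of cosines on triangle UVD: UD² = √145² + 7² − 2·√145·7·cos(90°) = 194, so UD = √194.

Therefore, the length of UD = √194.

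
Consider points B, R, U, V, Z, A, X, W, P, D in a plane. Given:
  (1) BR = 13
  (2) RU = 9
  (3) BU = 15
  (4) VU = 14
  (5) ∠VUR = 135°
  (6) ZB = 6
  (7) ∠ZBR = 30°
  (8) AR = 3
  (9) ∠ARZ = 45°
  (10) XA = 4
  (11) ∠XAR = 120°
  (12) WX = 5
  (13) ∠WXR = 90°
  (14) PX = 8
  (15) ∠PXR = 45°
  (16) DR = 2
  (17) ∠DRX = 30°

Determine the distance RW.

Step 1: By the law of cosines on triangle XAR: XR² = 4² + 3² − 2·4·3·cos(120°) = 37, so XR = √37.
Step 2: By the law of cosines on triangle RXW: RW² = √37² + 5² − 2·√37·5·cos(90°) = 62, so RW = √62.

Therefore, the length of RW = √62.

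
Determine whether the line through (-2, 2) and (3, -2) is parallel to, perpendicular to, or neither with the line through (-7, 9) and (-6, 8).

Slope of line 1: m1 = (-2 - 2)/(3 - -2) = -4/5 = -4/5
Slope of line 2: m2 = (8 - 9)/(-6 - -7) = -1/1 = -1
m1 != m2 and m1*m2 = 4/5 != -1. Neither.

Neither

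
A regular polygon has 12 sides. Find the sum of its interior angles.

The sum of interior angles of an n-sided polygon is (n - 2) * 180.
For n = 12: (12 - 2) * 180 = 10 * 180 = 1800 degrees.

1800 degrees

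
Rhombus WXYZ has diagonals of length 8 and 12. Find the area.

The diagonals of a rhombus divide it into four right triangles.
Each triangle has legs 8/ 2 = 4 and 12/2 = 6, so each has area (1/2)*4*6 = 12.
Four such triangles give total area = (d1 * d2) / 2 = 48.

48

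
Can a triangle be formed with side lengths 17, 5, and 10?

Check the triangle inequality: 5 + 10 = 15 ≤ 17.
Since the sum of two sides does not exceed the third, no triangle can be formed.

No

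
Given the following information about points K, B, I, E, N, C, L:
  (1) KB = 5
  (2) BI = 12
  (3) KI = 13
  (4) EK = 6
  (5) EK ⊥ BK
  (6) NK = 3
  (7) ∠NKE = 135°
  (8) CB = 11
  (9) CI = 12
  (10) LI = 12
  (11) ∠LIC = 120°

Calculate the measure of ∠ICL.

Step 1: By the law of cosines on triangle CIL: CL² = 12² + 12² − 2·12·12·cos(120°) = 432, so CL = 12·√3.
Step 2: By the inverse law of cosines on triangle ICL: cos(∠ICL) = (12² + (12·√3)² − 12²) / (2·12·12·√3) = 432/498.83 = 0.866, so ∠ICL = 30°.

Therefore, the measure of angle ∠ICL = 30°.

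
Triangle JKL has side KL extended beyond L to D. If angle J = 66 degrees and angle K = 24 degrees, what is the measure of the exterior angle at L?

The interior angle at L is 180 - 66 - 24 = 90 degrees.
The exterior angle and interior angle at L are supplementary:
Exterior angle = 180 - 90 = 90 degrees.

90 degrees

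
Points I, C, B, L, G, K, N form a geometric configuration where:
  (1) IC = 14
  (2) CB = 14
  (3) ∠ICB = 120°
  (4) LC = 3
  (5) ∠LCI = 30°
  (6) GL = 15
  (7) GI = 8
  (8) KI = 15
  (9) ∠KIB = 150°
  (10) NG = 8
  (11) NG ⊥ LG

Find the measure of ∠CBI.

Step 1: By the law of cosines on triangle BCI: BI² = 14² + 14² − 2·14·14·cos(120°) = 588, so BI = 14·√3.
Step 2: By the inverse law of cosines on triangle CBI: cos(∠CBI) = (14² + (14·√3)² − 14²) / (2·14·14·√3) = 588/678.96 = 0.866, so ∠CBI = 30°.

Therefore, the measure of angle ∠CBI = 30°.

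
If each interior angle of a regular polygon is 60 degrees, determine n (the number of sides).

Each interior angle of a regular n-gon is (n - 2) * 180 / n.
Setting this equal to 60:
(n - 2) * 180 / n = 60
Each exterior angle = 180 - 60 = 120 degrees.
Since exterior angles sum to 360: n = 360 / 120 = 3.

3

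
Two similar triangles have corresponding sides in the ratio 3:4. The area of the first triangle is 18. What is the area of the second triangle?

Area ratio = (3/4)^2 = 9/16. Area of the second triangle = 18 * 16/9 = 32.

32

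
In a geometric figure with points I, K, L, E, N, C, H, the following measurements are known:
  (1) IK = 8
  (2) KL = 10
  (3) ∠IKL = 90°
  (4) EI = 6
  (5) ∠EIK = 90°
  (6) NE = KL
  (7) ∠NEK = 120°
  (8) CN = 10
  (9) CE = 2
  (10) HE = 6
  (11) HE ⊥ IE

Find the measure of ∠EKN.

From the given relations: NE = KL = 10.
Step 1: By the law of cosines on triangle KIE: KE² = 8² + 6² − 2·8·6·cos(90°) = 100, so KE = 10.
Step 2: By the law of cosines on triangle KEN: KN² = 10² + 10² − 2·10·10·cos(120°) = 300, so KN = 10·√3.
Step 3: By the inverse law of cosines on triangle EKN: cos(∠EKN) = (10² + (10·√3)² − 10²) / (2·10·10·√3) = 300/346.41 = 0.866, so ∠EKN = 30°.

Therefore, the measure of angle ∠EKN = 30°.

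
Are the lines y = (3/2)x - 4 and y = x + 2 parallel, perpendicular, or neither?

Slope of line 1: m1 = 3/2
Slope of line 2: m2 = 1
For parallel lines we need equal slopes: 3/2 != 1.
For perpendicular lines we need m1*m2 = -1: (3/2)(1) = 3/2 != -1.
Since neither condition holds, the lines are neither parallel nor perpendicular.

Neither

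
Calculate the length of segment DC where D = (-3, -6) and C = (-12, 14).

d = sqrt((-12 - -3)^2 + (14 - -6)^2)
d = sqrt(-9^2 + 20^2)
d = sqrt(81 + 400)
d = sqrt(481)

sqrt(481)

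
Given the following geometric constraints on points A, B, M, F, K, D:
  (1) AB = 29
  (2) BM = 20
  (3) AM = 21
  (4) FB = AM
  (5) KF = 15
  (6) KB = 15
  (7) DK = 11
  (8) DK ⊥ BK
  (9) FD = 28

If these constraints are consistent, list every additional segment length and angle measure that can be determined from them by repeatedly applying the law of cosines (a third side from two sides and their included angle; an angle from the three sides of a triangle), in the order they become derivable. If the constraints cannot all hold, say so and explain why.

These constraints are not satisfiable: by the triangle inequality in triangle KFD, (5) KF = 15 and (7) DK = 11 force FD ≤ 15 + 11 = 26, but (9) says FD = 28. No planar figure meets all of them, so nothing further can be derived.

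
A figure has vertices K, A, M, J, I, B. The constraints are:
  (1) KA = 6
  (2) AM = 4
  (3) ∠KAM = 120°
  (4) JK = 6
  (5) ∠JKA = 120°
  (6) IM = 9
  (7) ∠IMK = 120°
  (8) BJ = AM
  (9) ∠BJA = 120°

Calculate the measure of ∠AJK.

Step 1: By the law of cosines on triangle JKA: JA² = 6² + 6² − 2·6·6·cos(120°) = 108, so JA = 6·√3.
Step 2: By the inverse law of cosines on triangle AJK: cos(∠AJK) = ((6·√3)² + 6² − 6²) / (2·6·√3·6) = 108/124.71 = 0.866, so ∠AJK = 30°.

Therefore, the measure of angle ∠AJK = 30°.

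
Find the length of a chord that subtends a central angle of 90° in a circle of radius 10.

Chord length = 2r sin(θ/2)
= 2 × 10 × sin(90°/2)
= 2 × 10 × sin(45°)
= 10*sqrt(2)

10*sqrt(2)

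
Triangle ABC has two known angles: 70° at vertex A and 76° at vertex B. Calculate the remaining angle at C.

angle C = 180 - 70 - 76 = 34 degrees.

34 degrees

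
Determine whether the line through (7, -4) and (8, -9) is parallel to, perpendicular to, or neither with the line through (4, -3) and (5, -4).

Slope of line 1: m1 = (-9 - -4)/(8 - 7) = -5/1 = -5
Slope of line 2: m2 = (-4 - -3)/(5 - 4) = -1/1 = -1
m1 != m2 and m1*m2 = 5 != -1. Neither.

Neither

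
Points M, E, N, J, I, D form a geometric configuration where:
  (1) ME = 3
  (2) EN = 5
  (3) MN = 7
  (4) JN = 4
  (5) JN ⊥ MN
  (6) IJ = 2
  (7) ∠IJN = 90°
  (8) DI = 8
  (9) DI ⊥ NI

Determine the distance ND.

Step 1: By the law of cosines on triangle NJI: NI² = 4² + 2² − 2·4·2·cos(90°) = 20, so NI = 2·√5.
Step 2: By the law of cosines on triangle NID: ND² = (2·√5)² + 8² − 2·2·√5·8·cos(90°) = 84, so ND = 2·√21.

Therefore, the length of ND = 2·√21.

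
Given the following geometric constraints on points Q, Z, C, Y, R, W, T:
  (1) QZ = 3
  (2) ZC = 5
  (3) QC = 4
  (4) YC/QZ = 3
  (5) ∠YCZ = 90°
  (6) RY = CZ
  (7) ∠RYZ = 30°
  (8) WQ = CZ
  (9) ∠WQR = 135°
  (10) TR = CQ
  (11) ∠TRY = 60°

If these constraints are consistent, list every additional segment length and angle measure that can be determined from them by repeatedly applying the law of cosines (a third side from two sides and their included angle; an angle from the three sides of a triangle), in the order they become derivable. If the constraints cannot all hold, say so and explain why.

The constraints are consistent. Derivable facts, in order:
After 1 step:
- YT = √21
- ZY = √106
- ∠CQZ = 90°
- ∠CZQ = 53.13°
- ∠QCZ = 36.87°
After 2 steps:
- ZR ≈ 6.47
- ∠CYZ = 29.05°
- ∠CZY = 60.95°
- ∠RTY = 70.89°
- ∠RYT = 49.11°
After 3 steps:
- ∠RZY = 22.74°
- ∠YRZ = 127.26°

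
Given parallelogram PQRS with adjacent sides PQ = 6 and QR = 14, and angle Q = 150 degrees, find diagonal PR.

Law of cosines: d^2 = 6^2 + 14^2 - 2(6)(14)cos(150°) = 84*sqrt(3) + 232, so d = 2*sqrt(21*sqrt(3) + 58).

2*sqrt(21*sqrt(3) + 58)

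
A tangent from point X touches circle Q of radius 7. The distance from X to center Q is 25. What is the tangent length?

Let T be the point of tangency. Then QT ⊥ XT (radius ⊥ tangent).
In right triangle QTX: QX² = QT² + XT²
25² = 7² + XT²
XT² = 576, XT = 24

24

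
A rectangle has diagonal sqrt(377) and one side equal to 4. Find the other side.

Using the Pythagorean theorem: d^2 = a^2 + b^2
b^2 = d^2 - a^2
b^2 = 377 - 16
b^2 = 361
b = sqrt(361) = 19

19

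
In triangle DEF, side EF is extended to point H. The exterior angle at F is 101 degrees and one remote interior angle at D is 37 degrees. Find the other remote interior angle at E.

By the exterior angle theorem: exterior angle = sum of remote interior angles.
101 = 37 + angle E
angle E = 101 - 37 = 64 degrees

64 degrees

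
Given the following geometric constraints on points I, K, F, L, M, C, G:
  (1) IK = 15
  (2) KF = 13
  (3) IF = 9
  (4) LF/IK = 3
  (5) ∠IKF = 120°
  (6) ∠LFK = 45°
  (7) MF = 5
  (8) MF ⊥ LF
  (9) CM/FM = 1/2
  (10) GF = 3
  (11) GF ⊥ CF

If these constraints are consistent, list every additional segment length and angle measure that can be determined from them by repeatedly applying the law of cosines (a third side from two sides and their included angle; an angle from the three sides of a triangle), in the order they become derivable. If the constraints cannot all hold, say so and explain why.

These constraints are not satisfiable: (1), (2) and (3) fix all three sides of triangle IKF, so by the law of cosines cos(∠IKF) = (15² + 13² − 9²) / (2·15·13) = 0.8026, i.e. ∠IKF ≈ 36.62°, which contradicts (5) ∠IKF = 120°. No planar figure meets all of them, so nothing further can be derived.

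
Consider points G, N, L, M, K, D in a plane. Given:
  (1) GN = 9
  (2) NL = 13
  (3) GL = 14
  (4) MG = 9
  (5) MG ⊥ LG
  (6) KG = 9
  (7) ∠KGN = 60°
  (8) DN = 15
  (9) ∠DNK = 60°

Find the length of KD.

Step 1: By the law of cosines on triangle NGK: NK² = 9² + 9² − 2·9·9·cos(60°) = 81, so NK = 9.
Step 2: By the law of cosines on triangle KND: KD² = 9² + 15² − 2·9·15·cos(60°) = 171, so KD = 3·√19.

Therefore, the length of KD = 3·√19.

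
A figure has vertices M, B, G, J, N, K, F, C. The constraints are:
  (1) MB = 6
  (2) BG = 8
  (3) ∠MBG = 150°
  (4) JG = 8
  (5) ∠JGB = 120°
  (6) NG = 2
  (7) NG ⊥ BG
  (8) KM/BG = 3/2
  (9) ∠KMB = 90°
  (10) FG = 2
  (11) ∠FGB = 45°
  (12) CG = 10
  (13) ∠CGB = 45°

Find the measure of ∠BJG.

Step 1: By the law of cosines on triangle JGB: JB² = 8² + 8² − 2·8·8·cos(120°) = 192, so JB = 8·√3.
Step 2: By the inverse law of cosines on triangle BJG: cos(∠BJG) = ((8·√3)² + 8² − 8²) / (2·8·√3·8) = 192/221.7 = 0.866, so ∠BJG = 30°.

Therefore, the measure of angle ∠BJG = 30°.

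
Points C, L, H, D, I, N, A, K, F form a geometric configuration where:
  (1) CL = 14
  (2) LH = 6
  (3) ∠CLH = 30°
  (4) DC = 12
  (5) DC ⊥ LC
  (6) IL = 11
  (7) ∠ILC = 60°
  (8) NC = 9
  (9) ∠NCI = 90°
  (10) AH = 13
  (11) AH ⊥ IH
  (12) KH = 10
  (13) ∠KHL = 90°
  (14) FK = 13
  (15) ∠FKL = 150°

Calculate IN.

Step 1: By the law of cosines on triangle CLI: CI² = 14² + 11² − 2·14·11·cos(60°) = 163, so CI = √163.
Step 2: By the law of cosines on triangle ICN: IN² = √163² + 9² − 2·√163·9·cos(90°) = 244, so IN = 2·√61.

Therefore, the length of IN = 2·√61.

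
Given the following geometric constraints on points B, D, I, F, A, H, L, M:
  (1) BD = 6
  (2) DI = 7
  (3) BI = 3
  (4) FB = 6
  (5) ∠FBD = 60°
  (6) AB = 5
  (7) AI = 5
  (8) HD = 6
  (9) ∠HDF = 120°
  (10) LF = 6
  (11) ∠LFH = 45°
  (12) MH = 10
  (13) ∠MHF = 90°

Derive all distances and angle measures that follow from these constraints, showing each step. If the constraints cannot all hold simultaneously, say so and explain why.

The constraints are consistent.

Step 1: From DB = 6, BF = 6, and ∠DBF = 60°, by the law of cosines:
  DF² = DB² + BF² - 2·DB·BF·cos(60°) = 36 + 36 - 36 = 36
  DF = 6

Step 2: From BA = 5, BI = 3, AI = 5, by the inverse law of cosines:
  cos(∠ABI) = (BA² + BI² - AI²) / (2·BA·BI)
  ∠ABI = 72.54°

Step 3: From BD = 6, BI = 3, DI = 7, by the inverse law of cosines:
  cos(∠DBI) = (BD² + BI² - DI²) / (2·BD·BI)
  ∠DBI = 96.38°

Step 4: From DB = 6, DI = 7, BI = 3, by the inverse law of cosines:
  cos(∠BDI) = (DB² + DI² - BI²) / (2·DB·DI)
  ∠BDI = 25.21°

Step 5: From IA = 5, IB = 3, AB = 5, by the inverse law of cosines:
  cos(∠AIB) = (IA² + IB² - AB²) / (2·IA·IB)
  ∠AIB = 72.54°

Step 6: From IB = 3, ID = 7, BD = 6, by the inverse law of cosines:
  cos(∠BID) = (IB² + ID² - BD²) / (2·IB·ID)
  ∠BID = 58.41°

Step 7: From AB = 5, AI = 5, BI = 3, by the inverse law of cosines:
  cos(∠BAI) = (AB² + AI² - BI²) / (2·AB·AI)
  ∠BAI = 34.92°

Step 8: From FD = 6, DH = 6, and ∠FDH = 120°, by the law of cosines:
  FH² = FD² + DH² - 2·FD·DH·cos(120°) = 36 + 36 + 36 = 108
  FH = 6·√3

Step 9: From DB = 6, DF = 6, BF = 6, by the inverse law of cosines:
  cos(∠BDF) = (DB² + DF² - BF²) / (2·DB·DF)
  ∠BDF = 60°

Step 10: From FB = 6, FD = 6, BD = 6, by the inverse law of cosines:
  cos(∠BFD) = (FB² + FD² - BD²) / (2·FB·FD)
  ∠BFD = 60°

Step 11: From FH = 6·√3, HM = 10, and ∠FHM = 90°, by the law of cosines:
  FM² = FH² + HM² - 2·FH·HM·cos(90°) = 108 + 100 - 0 = 208
  FM = 4·√13

Step 12: From HF = 6·√3, FL = 6, and ∠HFL = 45°, by the law of cosines:
  HL² = HF² + FL² - 2·HF·FL·cos(45°) = 108 + 36 - 88.18 = 55.82
  HL ≈ 7.47

Step 13: From FD = 6, FH = 6·√3, DH = 6, by the inverse law of cosines:
  cos(∠DFH) = (FD² + FH² - DH²) / (2·FD·FH)
  ∠DFH = 30°

Step 14: From HD = 6, HF = 6·√3, DF = 6, by the inverse law of cosines:
  cos(∠DHF) = (HD² + HF² - DF²) / (2·HD·HF)
  ∠DHF = 30°

Step 15: From FH = 6·√3, FM = 4·√13, HM = 10, by the inverse law of cosines:
  cos(∠HFM) = (FH² + FM² - HM²) / (2·FH·FM)
  ∠HFM = 43.9°

Step 16: From HF = 6·√3, HL = 7.47, FL = 6, by the inverse law of cosines:
  cos(∠FHL) = (HF² + HL² - FL²) / (2·HF·HL)
  ∠FHL = 34.6°

Step 17: From LF = 6, LH = 7.47, FH = 6·√3, by the inverse law of cosines:
  cos(∠FLH) = (LF² + LH² - FH²) / (2·LF·LH)
  ∠FLH = 100.4°

Step 18: From MF = 4·√13, MH = 10, FH = 6·√3, by the inverse law of cosines:
  cos(∠FMH) = (MF² + MH² - FH²) / (2·MF·MH)
  ∠FMH = 46.1°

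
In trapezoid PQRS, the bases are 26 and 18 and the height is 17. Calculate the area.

A trapezoid's area equals the midsegment times the height.
The midsegment is (26 + 18) / 2 = 22.
Area = 22 * 17 = 374.

374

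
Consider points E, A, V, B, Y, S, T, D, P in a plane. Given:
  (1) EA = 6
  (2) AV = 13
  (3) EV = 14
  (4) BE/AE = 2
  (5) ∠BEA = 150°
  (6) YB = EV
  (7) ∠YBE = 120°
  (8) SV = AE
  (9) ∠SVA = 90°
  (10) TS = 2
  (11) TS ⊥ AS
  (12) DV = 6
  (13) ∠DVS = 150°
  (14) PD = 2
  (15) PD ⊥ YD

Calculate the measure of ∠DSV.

From the given relations: SV = AE = 6.
Step 1: By the law of cosines on triangle SVD: SD² = 6² + 6² − 2·6·6·cos(150°) = 134.35, so SD ≈ 11.59.
Step 2: By the inverse law of cosines on triangle DSV: cos(∠DSV) = (11.59² + 6² − 6²) / (2·11.59·6) = 134.35/139.09 = 0.9659, so ∠DSV = 15°.

Therefore, the measure of angle ∠DSV = 15°.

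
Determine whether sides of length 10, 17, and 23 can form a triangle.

Check all three triangle inequalities:
10 + 17 = 27 > 23 ✓
10 + 23 = 33 > 17 ✓
17 + 23 = 40 > 10 ✓
All conditions hold, so these sides form a valid triangle.

Yes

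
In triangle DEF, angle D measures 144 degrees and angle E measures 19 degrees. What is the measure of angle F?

Let angle F = x. Then 144 + 19 + x = 180.
x = 180 - 163 = 17 degrees.

17 degrees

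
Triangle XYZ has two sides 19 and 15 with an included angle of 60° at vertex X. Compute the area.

Area = (1/2)(19)(15) sin(60°) = (1/2)(19)(15)(sqrt(3)/2) = 285*sqrt(3)/4

285*sqrt(3)/4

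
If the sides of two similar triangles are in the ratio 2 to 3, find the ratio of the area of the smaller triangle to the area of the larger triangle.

The ratio of areas of similar triangles equals the square of the side ratio.
Side ratio = 2:3
Area ratio = (2/3)^2 = 4/9 = 4:9

4:9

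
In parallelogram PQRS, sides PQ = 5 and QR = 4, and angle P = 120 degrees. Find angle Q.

Consecutive angles are supplementary: angle Q = 180 - 120 = 60 degrees.

60 degrees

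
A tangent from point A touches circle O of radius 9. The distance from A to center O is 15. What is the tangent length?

The tangent, radius, and line from the external point to the center form a right triangle.
The right angle is where the tangent meets the radius.
By the Pythagorean theorem: tangent² + 9² = 15²
tangent² = 225 - 81 = 144
tangent = 12

12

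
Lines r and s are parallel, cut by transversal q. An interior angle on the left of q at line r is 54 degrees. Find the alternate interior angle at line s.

Alternate interior angles lie on opposite sides of the transversal, between the parallel lines.
By the alternate interior angle theorem, they are equal: 54 degrees.

54 degrees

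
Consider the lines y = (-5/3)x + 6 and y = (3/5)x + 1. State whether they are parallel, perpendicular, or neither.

Slope of line 1: m1 = -5/3
Slope of line 2: m2 = 3/5
m1 * m2 = -1, so perpendicular.

Perpendicular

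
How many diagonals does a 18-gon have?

Each of the 18 vertices connects to 15 non-adjacent vertices via diagonals.
Total connections = 18 × 15 = 270, but each diagonal is counted twice.
Number of diagonals = 270 / 2 = 135.

135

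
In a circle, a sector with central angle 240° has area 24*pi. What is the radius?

r² = 360 × 24*pi / (π × 240) = 36, so r = 6.

6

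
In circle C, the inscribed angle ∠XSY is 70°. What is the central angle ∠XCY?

Central angle = 2 × 70° = 140° (inscribed angle theorem).

140°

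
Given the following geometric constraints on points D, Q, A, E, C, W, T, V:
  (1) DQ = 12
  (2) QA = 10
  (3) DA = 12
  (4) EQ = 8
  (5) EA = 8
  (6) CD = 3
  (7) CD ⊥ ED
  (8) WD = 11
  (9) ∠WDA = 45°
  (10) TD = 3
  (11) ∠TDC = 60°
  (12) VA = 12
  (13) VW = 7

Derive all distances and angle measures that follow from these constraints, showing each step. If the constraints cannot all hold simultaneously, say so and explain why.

The constraints are consistent.

Step 1: From AD = 12, DW = 11, and ∠ADW = 45°, by the law of cosines:
  AW² = AD² + DW² - 2·AD·DW·cos(45°) = 144 + 121 - 186.7 = 78.32
  AW ≈ 8.85

Step 2: From CD = 3, DT = 3, and ∠CDT = 60°, by the law of cosines:
  CT² = CD² + DT² - 2·CD·DT·cos(60°) = 9 + 9 - 9 = 9
  CT = 3

Step 3: From DA = 12, DQ = 12, AQ = 10, by the inverse law of cosines:
  cos(∠ADQ) = (DA² + DQ² - AQ²) / (2·DA·DQ)
  ∠ADQ = 49.25°

Step 4: From QA = 10, QD = 12, AD = 12, by the inverse law of cosines:
  cos(∠AQD) = (QA² + QD² - AD²) / (2·QA·QD)
  ∠AQD = 65.38°

Step 5: From QA = 10, QE = 8, AE = 8, by the inverse law of cosines:
  cos(∠AQE) = (QA² + QE² - AE²) / (2·QA·QE)
  ∠AQE = 51.32°

Step 6: From AD = 12, AQ = 10, DQ = 12, by the inverse law of cosines:
  cos(∠DAQ) = (AD² + AQ² - DQ²) / (2·AD·AQ)
  ∠DAQ = 65.38°

Step 7: From AE = 8, AQ = 10, EQ = 8, by the inverse law of cosines:
  cos(∠EAQ) = (AE² + AQ² - EQ²) / (2·AE·AQ)
  ∠EAQ = 51.32°

Step 8: From EA = 8, EQ = 8, AQ = 10, by the inverse law of cosines:
  cos(∠AEQ) = (EA² + EQ² - AQ²) / (2·EA·EQ)
  ∠AEQ = 77.36°

Step 9: From AD = 12, AW = 8.85, DW = 11, by the inverse law of cosines:
  cos(∠DAW) = (AD² + AW² - DW²) / (2·AD·AW)
  ∠DAW = 61.51°

Step 10: From AV = 12, AW = 8.85, VW = 7, by the inverse law of cosines:
  cos(∠VAW) = (AV² + AW² - VW²) / (2·AV·AW)
  ∠VAW = 35.31°

Step 11: From CD = 3, CT = 3, DT = 3, by the inverse law of cosines:
  cos(∠DCT) = (CD² + CT² - DT²) / (2·CD·CT)
  ∠DCT = 60°

Step 12: From WA = 8.85, WD = 11, AD = 12, by the inverse law of cosines:
  cos(∠AWD) = (WA² + WD² - AD²) / (2·WA·WD)
  ∠AWD = 73.49°

Step 13: From WA = 8.85, WV = 7, AV = 12, by the inverse law of cosines:
  cos(∠AWV) = (WA² + WV² - AV²) / (2·WA·WV)
  ∠AWV = 97.74°

Step 14: From TC = 3, TD = 3, CD = 3, by the inverse law of cosines:
  cos(∠CTD) = (TC² + TD² - CD²) / (2·TC·TD)
  ∠CTD = 60°

Step 15: From VA = 12, VW = 7, AW = 8.85, by the inverse law of cosines:
  cos(∠AVW) = (VA² + VW² - AW²) / (2·VA·VW)
  ∠AVW = 46.95°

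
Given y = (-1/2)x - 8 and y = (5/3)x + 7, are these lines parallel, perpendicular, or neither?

Slope of line 1: m1 = -1/2
Slope of line 2: m2 = 5/3
For parallel lines we need equal slopes: -1/2 != 5/3.
For perpendicular lines we need m1*m2 = -1: (-1/2)(5/3) = -5/6 != -1.
Since neither condition holds, the lines are neither parallel nor perpendicular.

Neither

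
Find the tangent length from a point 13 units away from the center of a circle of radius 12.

Let T be the point of tangency. Then OT ⊥ MT (radius ⊥ tangent).
In right triangle OTM: OM² = OT² + MT²
13² = 12² + MT²
MT² = 25, MT = 5

5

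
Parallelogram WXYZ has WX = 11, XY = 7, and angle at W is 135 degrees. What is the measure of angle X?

Consecutive angles are supplementary: angle X = 180 - 135 = 45 degrees.

45 degrees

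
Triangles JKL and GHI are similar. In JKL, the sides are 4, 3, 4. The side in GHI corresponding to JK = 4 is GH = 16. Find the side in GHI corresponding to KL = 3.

k = 16/4 = 4. HI = 4 * 3 = 12.

12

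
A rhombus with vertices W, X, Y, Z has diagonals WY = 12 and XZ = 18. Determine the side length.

In a rhombus, the diagonals bisect each other perpendicularly, creating four congruent right triangles.
Each triangle has legs 6 (half of 12) and 9 (half of 18).
The hypotenuse of each right triangle is a side of the rhombus:
side = sqrt(6^2 + 9^2) = sqrt(117) = 3*sqrt(13)

3*sqrt(13)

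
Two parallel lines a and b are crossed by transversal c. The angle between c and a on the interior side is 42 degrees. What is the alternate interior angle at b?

Alternate interior angles are equal: 42 degrees.

42 degrees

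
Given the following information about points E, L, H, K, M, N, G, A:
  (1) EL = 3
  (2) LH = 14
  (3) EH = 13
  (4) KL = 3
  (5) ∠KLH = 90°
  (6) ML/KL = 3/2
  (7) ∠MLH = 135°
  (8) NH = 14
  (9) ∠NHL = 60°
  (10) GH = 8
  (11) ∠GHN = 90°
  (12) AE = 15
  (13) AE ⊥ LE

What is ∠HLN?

Step 1: By the law of cosines on triangle LHN: LN² = 14² + 14² − 2·14·14·cos(60°) = 196, so LN = 14.
Step 2: By the inverse law of cosines on triangle HLN: cos(∠HLN) = (14² + 14² − 14²) / (2·14·14) = 196/392 = 0.5, so ∠HLN = 60°.

Therefore, the measure of angle ∠HLN = 60°.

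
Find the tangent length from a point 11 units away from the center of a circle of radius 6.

tangent = √(d² - r²) = √(11² - 6²) = √(121 - 36) = √85 = sqrt(85)

sqrt(85)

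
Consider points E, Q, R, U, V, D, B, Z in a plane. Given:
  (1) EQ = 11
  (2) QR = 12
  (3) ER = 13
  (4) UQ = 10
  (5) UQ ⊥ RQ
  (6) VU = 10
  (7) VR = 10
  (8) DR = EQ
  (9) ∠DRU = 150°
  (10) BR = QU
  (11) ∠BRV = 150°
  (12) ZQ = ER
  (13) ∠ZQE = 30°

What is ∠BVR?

From the given relations: BR = QU = 10.
Step 1: By the law of cosines on triangle VRB: VB² = 10² + 10² − 2·10·10·cos(150°) = 373.21, so VB ≈ 19.32.
Step 2: By the inverse law of cosines on triangle BVR: cos(∠BVR) = (19.32² + 10² − 10²) / (2·19.32·10) = 373.21/386.37 = 0.9659, so ∠BVR = 15°.

Therefore, the measure of angle ∠BVR = 15°.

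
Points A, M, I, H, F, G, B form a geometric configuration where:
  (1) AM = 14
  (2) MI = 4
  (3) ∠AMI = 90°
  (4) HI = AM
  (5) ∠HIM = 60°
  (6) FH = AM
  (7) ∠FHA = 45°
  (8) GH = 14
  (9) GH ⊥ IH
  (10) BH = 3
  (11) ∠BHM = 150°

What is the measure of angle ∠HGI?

From the given relations: HI = AM = 14.
Step 1: By the law of cosines on triangle GHI: GI² = 14² + 14² − 2·14·14·cos(90°) = 392, so GI = 14·√2.
Step 2: By the inverse law of cosines on triangle HGI: cos(∠HGI) = (14² + (14·√2)² − 14²) / (2·14·14·√2) = 392/554.37 = 0.7071, so ∠HGI = 45°.

Therefore, the measure of angle ∠HGI = 45°.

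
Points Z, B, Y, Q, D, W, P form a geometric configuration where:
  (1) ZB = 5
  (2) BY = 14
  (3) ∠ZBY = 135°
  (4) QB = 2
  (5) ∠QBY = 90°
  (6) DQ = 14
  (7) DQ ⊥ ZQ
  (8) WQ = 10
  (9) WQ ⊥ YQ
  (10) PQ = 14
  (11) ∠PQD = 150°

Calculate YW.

Step 1: By the law of cosines on triangle QBY: QY² = 2² + 14² − 2·2·14·cos(90°) = 200, so QY = 10·√2.
Step 2: By the law of cosines on triangle YQW: YW² = (10·√2)² + 10² − 2·10·√2·10·cos(90°) = 300, so YW = 10·√3.

Therefore, the length of YW = 10·√3.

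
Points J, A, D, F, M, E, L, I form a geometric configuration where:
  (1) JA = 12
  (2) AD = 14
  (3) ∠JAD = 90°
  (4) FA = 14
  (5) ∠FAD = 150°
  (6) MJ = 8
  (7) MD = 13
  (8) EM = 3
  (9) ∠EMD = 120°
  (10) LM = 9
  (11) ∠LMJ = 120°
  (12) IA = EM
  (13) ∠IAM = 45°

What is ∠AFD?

Step 1: By the law of cosines on triangle FAD: FD² = 14² + 14² − 2·14·14·cos(150°) = 731.48, so FD ≈ 27.05.
Step 2: By the inverse law of cosines on triangle AFD: cos(∠AFD) = (14² + 27.05² − 14²) / (2·14·27.05) = 731.48/757.29 = 0.9659, so ∠AFD = 15°.

Therefore, the measure of angle ∠AFD = 15°.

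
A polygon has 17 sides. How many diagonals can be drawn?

Total line segments between 17 vertices = C(17,2) = 136.
Subtract the 17 sides: 136 - 17 = 119 diagonals.

119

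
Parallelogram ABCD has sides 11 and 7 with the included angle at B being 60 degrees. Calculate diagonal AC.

Using the law of cosines:
d^2 = 11^2 + 7^2 - 2(11)(7)cos(60 degrees)
d^2 = 121 + 49 - 154*1/2
d^2 = 93
d = sqrt(93)

sqrt(93)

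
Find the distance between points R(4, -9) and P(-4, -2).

d = sqrt((-8)^2 + (7)^2) = sqrt(113)

sqrt(113)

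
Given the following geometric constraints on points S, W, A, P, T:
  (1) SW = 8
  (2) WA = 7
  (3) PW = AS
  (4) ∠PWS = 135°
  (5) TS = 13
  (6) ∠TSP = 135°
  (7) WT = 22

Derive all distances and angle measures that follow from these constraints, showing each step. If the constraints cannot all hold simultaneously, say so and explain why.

These constraints are not satisfiable: by the triangle inequality in triangle SWT, (1) SW = 8 and (5) TS = 13 force WT ≤ 8 + 13 = 21, but (7) says WT = 22. No planar figure meets all of them, so nothing further can be derived.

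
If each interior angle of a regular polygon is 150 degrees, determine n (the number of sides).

Each interior angle of a regular n-gon is (n - 2) * 180 / n.
Setting this equal to 150:
(n - 2) * 180 / n = 150
Each exterior angle = 180 - 150 = 30 degrees.
Since exterior angles sum to 360: n = 360 / 30 = 12.

12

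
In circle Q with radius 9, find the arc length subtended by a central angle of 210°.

Arc length = 2πr × θ/360
= 2π × 9 × 7/12
= 21*pi/2

21*pi/2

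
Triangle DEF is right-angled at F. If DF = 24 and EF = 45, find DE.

By the Pythagorean theorem: DE^2 = DF^2 + EF^2
DE^2 = 24^2 + 45^2 = 576 + 2025 = 2601
DE = sqrt(2601) = 51

51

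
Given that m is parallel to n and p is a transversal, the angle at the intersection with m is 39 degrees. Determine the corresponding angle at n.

Corresponding angles are equal: 39 degrees.

39 degrees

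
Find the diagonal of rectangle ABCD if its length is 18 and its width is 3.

d = sqrt(18^2 + 3^2) = sqrt(333) = 3*sqrt(37)

3*sqrt(37)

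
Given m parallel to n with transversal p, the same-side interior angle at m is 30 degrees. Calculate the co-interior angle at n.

Co-interior angles sum to 180: 180 - 30 = 150 degrees.

150 degrees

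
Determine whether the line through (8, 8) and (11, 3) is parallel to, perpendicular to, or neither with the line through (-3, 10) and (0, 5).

Slope of line 1: m1 = (3 - 8)/(11 - 8) = -5/3 = -5/3
Slope of line 2: m2 = (5 - 10)/(0 - -3) = -5/3 = -5/3
Two lines are parallel if and only if they have equal slopes (or both are vertical).
Here m1 = m2 = -5/3, confirming the lines are parallel.

Parallel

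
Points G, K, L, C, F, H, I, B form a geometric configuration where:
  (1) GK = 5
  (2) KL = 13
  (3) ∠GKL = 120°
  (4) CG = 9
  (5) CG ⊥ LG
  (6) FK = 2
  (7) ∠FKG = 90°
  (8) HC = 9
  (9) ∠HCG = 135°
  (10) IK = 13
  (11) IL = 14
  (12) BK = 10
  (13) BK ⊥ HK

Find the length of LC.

Step 1: By the law of cosines on triangle LKG: LG² = 13² + 5² − 2·13·5·cos(120°) = 259, so LG ≈ 16.09.
Step 2: By the law of cosines on triangle LGC: LC² = 16.09² + 9² − 2·16.09·9·cos(90°) = 340, so LC = 2·√85.

Therefore, the length of LC = 2·√85.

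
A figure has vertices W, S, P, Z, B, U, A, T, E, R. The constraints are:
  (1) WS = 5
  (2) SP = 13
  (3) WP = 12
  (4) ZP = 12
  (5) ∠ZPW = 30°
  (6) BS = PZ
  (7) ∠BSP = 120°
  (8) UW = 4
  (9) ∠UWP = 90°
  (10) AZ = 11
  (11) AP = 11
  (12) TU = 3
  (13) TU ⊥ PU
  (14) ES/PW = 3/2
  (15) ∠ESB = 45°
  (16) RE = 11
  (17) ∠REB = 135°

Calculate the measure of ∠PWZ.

Step 1: By the law of cosines on triangle WPZ: WZ² = 12² + 12² − 2·12·12·cos(30°) = 38.58, so WZ ≈ 6.21.
Step 2: By the inverse law of cosines on triangle PWZ: cos(∠PWZ) = (12² + 6.21² − 12²) / (2·12·6.21) = 38.58/149.08 = 0.2588, so ∠PWZ = 75°.

Therefore, the measure of angle ∠PWZ = 75°.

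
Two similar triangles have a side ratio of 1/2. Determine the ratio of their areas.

The ratio of areas of similar triangles equals the square of the side ratio.
Side ratio = 1:2
Area ratio = (1/2)^2 = 1/4 = 1:4

1:4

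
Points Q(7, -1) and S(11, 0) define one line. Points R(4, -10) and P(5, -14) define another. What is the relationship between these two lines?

Slope of line 1: m1 = (0 - -1)/(11 - 7) = 1/4 = 1/4
Slope of line 2: m2 = (-14 - -10)/(5 - 4) = -4/1 = -4
m1 * m2 = -1, so perpendicular.

Perpendicular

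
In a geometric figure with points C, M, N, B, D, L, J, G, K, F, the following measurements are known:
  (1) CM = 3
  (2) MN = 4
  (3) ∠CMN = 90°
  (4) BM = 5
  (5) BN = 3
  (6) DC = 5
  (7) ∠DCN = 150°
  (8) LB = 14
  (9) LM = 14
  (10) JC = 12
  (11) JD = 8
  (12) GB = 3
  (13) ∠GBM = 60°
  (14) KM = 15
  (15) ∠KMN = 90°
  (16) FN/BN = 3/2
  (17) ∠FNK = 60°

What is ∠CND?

Step 1: By the law of cosines on triangle NMC: NC² = 4² + 3² − 2·4·3·cos(90°) = 25, so NC = 5.
Step 2: By the law of cosines on triangle NCD: ND² = 5² + 5² − 2·5·5·cos(150°) = 93.3, so ND ≈ 9.66.
Step 3: By the inverse law of cosines on triangle CND: cos(∠CND) = (5² + 9.66² − 5²) / (2·5·9.66) = 93.3/96.59 = 0.9659, so ∠CND = 15°.

Therefore, the measure of angle ∠CND = 15°.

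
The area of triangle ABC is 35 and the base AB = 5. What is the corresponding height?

Rearranging the area formula Area = (1/2) * base * height:
height = 2 * Area / base = 2 * 35 / 5 = 14.

14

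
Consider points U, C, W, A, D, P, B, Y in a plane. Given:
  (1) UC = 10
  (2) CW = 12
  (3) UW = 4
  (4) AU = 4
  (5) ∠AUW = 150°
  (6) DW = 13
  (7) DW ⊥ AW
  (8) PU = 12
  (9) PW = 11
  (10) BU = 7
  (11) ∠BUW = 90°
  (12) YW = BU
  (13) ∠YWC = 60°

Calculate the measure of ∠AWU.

Step 1: By the law of cosines on triangle WUA: WA² = 4² + 4² − 2·4·4·cos(150°) = 59.71, so WA ≈ 7.73.
Step 2: By the inverse law of cosines on triangle AWU: cos(∠AWU) = (7.73² + 4² − 4²) / (2·7.73·4) = 59.71/61.82 = 0.9659, so ∠AWU = 15°.

Therefore, the measure of angle ∠AWU = 15°.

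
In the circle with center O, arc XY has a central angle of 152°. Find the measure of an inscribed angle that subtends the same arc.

By the inscribed angle theorem, the inscribed angle is half the central angle.
Inscribed angle = 152° / 2 = 76°

76°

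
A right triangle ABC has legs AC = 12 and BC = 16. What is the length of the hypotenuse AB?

AB = sqrt(12^2 + 16^2) = sqrt(400) = 20

20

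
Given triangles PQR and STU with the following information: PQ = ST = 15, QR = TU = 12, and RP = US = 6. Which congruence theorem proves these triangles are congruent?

Consider the given information: PQ = ST = 15, QR = TU = 12, and RP = US = 6
This is not SAS or ASA: SAS requires two sides and the included angle between them. ASA requires two angles and the side between them.
The correct criterion is SSS. All three pairs of corresponding sides are equal (Side-Side-Side).

SSS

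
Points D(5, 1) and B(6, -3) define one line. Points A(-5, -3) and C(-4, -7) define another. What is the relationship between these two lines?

Slope of line 1: m1 = (-3 - 1)/(6 - 5) = -4/1 = -4
Slope of line 2: m2 = (-7 - -3)/(-4 - -5) = -4/1 = -4
m1 = m2, so the lines are parallel.

Parallel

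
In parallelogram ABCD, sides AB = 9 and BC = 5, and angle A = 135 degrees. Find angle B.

Opposite sides of a parallelogram are parallel, so consecutive angles form co-interior angles on a transversal.
Co-interior angles sum to 180°, giving angle B = 180 - 135 = 45 degrees.

45 degrees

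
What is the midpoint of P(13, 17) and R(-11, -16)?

The midpoint is the point halfway along the segment.
Move half the horizontal distance: 13 + (-11 - 13)/2 = 13 + -24/2 = 1
Move half the vertical distance: 17 + (-16 - 17)/2 = 17 + -33/2 = 1/2
Midpoint = (1, 1/2)

(1, 1/2)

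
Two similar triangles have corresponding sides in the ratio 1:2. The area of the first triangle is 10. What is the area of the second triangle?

For similar figures, the area ratio equals the square of the side ratio.
Side ratio (the first triangle to the second triangle) = 1:2, so area ratio = 1^2:2^2 = 1:4.
If the area of the first triangle is 10, then the area of the second triangle = 10 * (4/1) = 40.

40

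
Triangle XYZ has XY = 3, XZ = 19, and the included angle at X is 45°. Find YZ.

By the law of cosines: YZ^2 = XY^2 + XZ^2 - 2*XY*XZ*cos(X)
YZ^2 = 3^2 + 19^2 - 2*3*19*cos(45°)
YZ^2 = 9 + 361 - 114*(sqrt(2)/2)
YZ^2 = 370 - 57*sqrt(2)
YZ = sqrt(370 - 57*sqrt(2))

sqrt(370 - 57*sqrt(2))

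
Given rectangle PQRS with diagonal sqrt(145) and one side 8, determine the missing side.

b = sqrt(d^2 - a^2) = sqrt(145 - 64) = sqrt(81) = 9

9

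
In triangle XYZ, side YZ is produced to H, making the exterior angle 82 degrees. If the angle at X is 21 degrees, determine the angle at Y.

The exterior angle theorem states that an exterior angle equals the sum of the two non-adjacent interior angles.
So 82 = 21 + angle Y, which gives angle Y = 82 - 21 = 61 degrees.

61 degrees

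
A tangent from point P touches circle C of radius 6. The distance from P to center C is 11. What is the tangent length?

Let T be the point of tangency. Then CT ⊥ PT (radius ⊥ tangent).
In right triangle CTP: CP² = CT² + PT²
11² = 6² + PT²
PT² = 85, PT = sqrt(85)

sqrt(85)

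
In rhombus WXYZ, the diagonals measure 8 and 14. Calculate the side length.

The diagonals of a rhombus bisect each other at right angles.
Half-diagonals: 8/2 = 4 and 14/2 = 7
side = sqrt(4^2 + 7^2)
side = sqrt(16 + 49)
side = sqrt(65)

sqrt(65)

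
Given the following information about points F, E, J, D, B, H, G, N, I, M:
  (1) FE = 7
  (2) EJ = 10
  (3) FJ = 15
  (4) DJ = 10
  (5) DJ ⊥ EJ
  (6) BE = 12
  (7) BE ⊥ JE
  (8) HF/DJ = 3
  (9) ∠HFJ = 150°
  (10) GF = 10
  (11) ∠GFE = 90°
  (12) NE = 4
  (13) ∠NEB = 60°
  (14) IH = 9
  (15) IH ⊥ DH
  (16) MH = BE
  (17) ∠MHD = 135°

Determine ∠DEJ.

Step 1: By the law of cosines on triangle EJD: ED² = 10² + 10² − 2·10·10·cos(90°) = 200, so ED = 10·√2.
Step 2: By the inverse law of cosines on triangle DEJ: cos(∠DEJ) = ((10·√2)² + 10² − 10²) / (2·10·√2·10) = 200/282.84 = 0.7071, so ∠DEJ = 45°.

Therefore, the measure of angle ∠DEJ = 45°.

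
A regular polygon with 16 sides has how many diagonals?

Total line segments between 16 vertices = C(16,2) = 120.
Subtract the 16 sides: 120 - 16 = 104 diagonals.

104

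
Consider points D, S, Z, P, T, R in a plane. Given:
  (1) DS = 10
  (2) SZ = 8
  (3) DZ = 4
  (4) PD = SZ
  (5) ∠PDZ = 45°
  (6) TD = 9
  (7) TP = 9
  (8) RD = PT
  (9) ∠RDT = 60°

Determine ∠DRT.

From the given relations: RD = PT = 9.
Step 1: By the law of cosines on triangle RDT: RT² = 9² + 9² − 2·9·9·cos(60°) = 81, so RT = 9.
Step 2: By the inverse law of cosines on triangle DRT: cos(∠DRT) = (9² + 9² − 9²) / (2·9·9) = 81/162 = 0.5, so ∠DRT = 60°.

Therefore, the measure of angle ∠DRT = 60°.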